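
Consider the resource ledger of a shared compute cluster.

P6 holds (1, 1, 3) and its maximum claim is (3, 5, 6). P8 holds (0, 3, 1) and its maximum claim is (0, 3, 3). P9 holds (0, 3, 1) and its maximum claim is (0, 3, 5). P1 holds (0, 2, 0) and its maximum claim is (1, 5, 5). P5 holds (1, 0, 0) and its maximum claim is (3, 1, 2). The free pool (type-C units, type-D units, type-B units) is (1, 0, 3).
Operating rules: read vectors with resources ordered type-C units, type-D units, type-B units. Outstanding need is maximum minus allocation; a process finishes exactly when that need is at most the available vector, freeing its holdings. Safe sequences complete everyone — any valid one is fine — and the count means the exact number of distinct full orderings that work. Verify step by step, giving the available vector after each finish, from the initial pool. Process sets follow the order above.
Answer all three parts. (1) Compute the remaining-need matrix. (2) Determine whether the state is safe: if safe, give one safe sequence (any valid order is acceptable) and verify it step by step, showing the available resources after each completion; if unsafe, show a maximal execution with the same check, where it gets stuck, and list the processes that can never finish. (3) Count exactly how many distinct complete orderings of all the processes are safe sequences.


(1) Need matrix, components ordered type-C units, type-D units, type-B units:
  P6: (2, 4, 3)
  P8: (0, 0, 2)
  P9: (0, 0, 4)
  P1: (1, 3, 5)
  P5: (2, 1, 2)
(2) UNSAFE — no complete ordering exists.
Key observation: the pool after P8, P9, P1 is (1, 8, 5); every surviving request exceeds it in type-C units, so progress ends there.
The run P8, P9, P1 cannot be extended any further. Check, step by step:
  pool = (1, 0, 3)
  P8: need (0, 0, 2) fits (1, 0, 3); releases (0, 3, 1), pool now (1, 3, 4)
  P9: need (0, 0, 4) fits (1, 3, 4); releases (0, 3, 1), pool now (1, 6, 5)
  P1: need (1, 3, 5) fits (1, 6, 5); releases (0, 2, 0), pool now (1, 8, 5)
  blocked: P6 wants (2, 4, 3), pool (1, 8, 5) — not enough type-C units
  blocked: P5 wants (2, 1, 2), pool (1, 8, 5) — not enough type-C units
Processes that can never finish: P6 and P5.
(3) Precisely 0 of the possible complete orderings are safe sequences.


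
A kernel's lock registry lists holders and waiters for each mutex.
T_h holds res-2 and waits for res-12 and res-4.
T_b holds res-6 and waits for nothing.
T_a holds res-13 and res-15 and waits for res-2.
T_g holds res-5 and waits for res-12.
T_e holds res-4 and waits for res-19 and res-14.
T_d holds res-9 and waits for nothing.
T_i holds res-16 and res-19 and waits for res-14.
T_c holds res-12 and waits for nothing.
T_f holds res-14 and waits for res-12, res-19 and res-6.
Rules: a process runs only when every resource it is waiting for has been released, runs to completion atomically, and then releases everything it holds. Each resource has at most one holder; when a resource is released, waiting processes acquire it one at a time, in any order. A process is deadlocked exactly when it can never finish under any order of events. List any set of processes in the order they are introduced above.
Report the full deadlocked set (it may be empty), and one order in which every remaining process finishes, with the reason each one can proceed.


The deadlocked set is T_h, T_a, T_e, T_i and T_f.
Key observation: nobody on the ring T_i -> T_f -> T_i can start until another member finishes, which never happens; T_h, T_a and T_e wait into the deadlock from upstream.
One completion order for the rest: T_d, T_c, T_g, T_b.
Check, step by step:
  T_d: no waits; runs immediately, freeing res-9
  T_c: no waits; runs immediately, freeing res-12
  T_g waits on res-12 — all released -> runs and releases res-5
  T_b: no waits; runs immediately, freeing res-6


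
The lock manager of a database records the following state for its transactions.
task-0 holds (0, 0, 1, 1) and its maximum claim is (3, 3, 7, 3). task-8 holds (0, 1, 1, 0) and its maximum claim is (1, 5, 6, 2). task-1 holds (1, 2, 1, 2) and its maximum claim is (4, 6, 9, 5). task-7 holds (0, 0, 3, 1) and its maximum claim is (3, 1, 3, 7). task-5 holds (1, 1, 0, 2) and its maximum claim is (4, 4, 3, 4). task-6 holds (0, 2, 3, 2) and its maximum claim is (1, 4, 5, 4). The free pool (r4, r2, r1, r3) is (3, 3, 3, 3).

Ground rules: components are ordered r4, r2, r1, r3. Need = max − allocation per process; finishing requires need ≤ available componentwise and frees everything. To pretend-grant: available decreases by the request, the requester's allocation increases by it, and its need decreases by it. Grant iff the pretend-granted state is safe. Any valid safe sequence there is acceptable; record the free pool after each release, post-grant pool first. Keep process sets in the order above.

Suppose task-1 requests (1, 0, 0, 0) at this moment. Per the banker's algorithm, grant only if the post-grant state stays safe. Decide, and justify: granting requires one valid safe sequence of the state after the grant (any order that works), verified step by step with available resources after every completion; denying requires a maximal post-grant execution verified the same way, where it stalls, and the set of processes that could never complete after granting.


DENY: after the grant no complete ordering would exist.
Key observation: after task-6, task-8 the pool peaks at (2, 6, 7, 5), and each blocked process is short somewhere: task-0 on r4; task-1 on r1; task-7 on r4, r3; task-5 on r4.
On the post-grant state, task-6, task-8 is a maximal run — nothing extends it. Walking it through:
  pool = (2, 3, 3, 3)
  task-6 needs (1, 2, 2, 2) <= (2, 3, 3, 3) -> finishes; pool += (0, 2, 3, 2) = (2, 5, 6, 5)
  task-8 needs (1, 4, 5, 2) <= (2, 5, 6, 5) -> finishes; pool += (0, 1, 1, 0) = (2, 6, 7, 5)
  task-0 still needs (3, 3, 6, 2) but only (2, 6, 7, 5) is free — short on r4
  task-1 still needs (2, 4, 8, 3) but only (2, 6, 7, 5) is free — short on r1
  task-7 still needs (3, 1, 0, 6) but only (2, 6, 7, 5) is free — short on r4 and r3
  task-5 still needs (3, 3, 3, 2) but only (2, 6, 7, 5) is free — short on r4
Processes that could never finish after the grant: task-0, task-1, task-7 and task-5.


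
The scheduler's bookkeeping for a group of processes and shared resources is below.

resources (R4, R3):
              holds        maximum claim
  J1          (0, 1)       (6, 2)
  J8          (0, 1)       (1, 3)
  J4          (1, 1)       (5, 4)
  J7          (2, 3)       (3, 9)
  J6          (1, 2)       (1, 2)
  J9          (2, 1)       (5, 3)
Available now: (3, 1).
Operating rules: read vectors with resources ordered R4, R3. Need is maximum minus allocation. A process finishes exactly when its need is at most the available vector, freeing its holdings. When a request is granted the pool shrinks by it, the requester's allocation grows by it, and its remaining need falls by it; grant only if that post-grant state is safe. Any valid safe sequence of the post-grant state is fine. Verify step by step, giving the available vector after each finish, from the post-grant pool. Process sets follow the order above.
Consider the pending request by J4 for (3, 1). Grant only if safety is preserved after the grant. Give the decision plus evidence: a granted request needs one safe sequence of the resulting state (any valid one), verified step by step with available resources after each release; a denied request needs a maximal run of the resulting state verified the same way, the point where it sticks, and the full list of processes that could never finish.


GRANT. The post-grant state is safe; one safe sequence: J6, J4, J9, J1, J7, J8.
Key observation: after the grant the pool drops to (0, 0), which still lets J6 finish first and unwind the rest.
Verifying the post-grant state step by step:
  pool = (0, 0)
  J6 needs (0, 0) <= (0, 0) -> finishes; pool += (1, 2) = (1, 2)
  J4 needs (1, 2) <= (1, 2) -> finishes; pool += (4, 2) = (5, 4)
  J9 needs (3, 2) <= (5, 4) -> finishes; pool += (2, 1) = (7, 5)
  J1 needs (6, 1) <= (7, 5) -> finishes; pool += (0, 1) = (7, 6)
  J7 needs (1, 6) <= (7, 6) -> finishes; pool += (2, 3) = (9, 9)
  J8 needs (1, 2) <= (9, 9) -> finishes; pool += (0, 1) = (9, 10)


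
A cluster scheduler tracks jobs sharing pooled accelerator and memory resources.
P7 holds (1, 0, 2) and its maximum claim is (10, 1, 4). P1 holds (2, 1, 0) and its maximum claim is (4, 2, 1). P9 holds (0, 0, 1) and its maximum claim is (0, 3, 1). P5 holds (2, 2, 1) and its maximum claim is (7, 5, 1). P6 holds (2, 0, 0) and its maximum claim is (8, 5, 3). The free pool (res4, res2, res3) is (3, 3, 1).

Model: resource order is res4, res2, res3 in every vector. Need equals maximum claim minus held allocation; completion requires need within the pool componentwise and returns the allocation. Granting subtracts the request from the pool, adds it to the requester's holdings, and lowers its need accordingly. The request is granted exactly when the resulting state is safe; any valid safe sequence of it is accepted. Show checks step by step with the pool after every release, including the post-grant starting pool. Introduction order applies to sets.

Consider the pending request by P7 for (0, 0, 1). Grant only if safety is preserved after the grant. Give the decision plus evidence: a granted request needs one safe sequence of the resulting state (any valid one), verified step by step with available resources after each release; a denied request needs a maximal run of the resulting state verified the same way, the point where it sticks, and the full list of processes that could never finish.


DENY: after the grant no complete ordering would exist.
Key observation: after P9, P1, P5 the pool peaks at (7, 6, 2), and each blocked process is short somewhere: P7 on res4; P6 on res3.
After a pretend grant, a maximal execution: P9, P1, P5 — then nothing else fits. Check, step by step:
  pool = (3, 3, 0)
  P9: need (0, 3, 0) fits (3, 3, 0); releases (0, 0, 1), pool now (3, 3, 1)
  P1: need (2, 1, 1) fits (3, 3, 1); releases (2, 1, 0), pool now (5, 4, 1)
  P5: need (5, 3, 0) fits (5, 4, 1); releases (2, 2, 1), pool now (7, 6, 2)
  P7 still needs (9, 1, 1) but only (7, 6, 2) is free — short on res4
  P6 still needs (6, 5, 3) but only (7, 6, 2) is free — short on res3
Post-grant, the permanently blocked set is P7 and P6.


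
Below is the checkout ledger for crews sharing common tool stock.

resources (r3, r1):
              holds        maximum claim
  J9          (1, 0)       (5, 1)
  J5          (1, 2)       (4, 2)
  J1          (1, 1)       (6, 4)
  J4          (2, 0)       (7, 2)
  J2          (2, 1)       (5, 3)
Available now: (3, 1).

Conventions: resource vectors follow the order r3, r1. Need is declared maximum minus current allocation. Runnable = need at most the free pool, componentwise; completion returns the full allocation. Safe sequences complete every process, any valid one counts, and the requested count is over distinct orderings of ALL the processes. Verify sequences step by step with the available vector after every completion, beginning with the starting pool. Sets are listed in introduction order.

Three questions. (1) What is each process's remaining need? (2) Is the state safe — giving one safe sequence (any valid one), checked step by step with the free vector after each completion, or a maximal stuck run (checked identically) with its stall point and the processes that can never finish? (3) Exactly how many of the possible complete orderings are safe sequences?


(1) Remaining need (order r3, r1):
  J9: (4, 1)
  J5: (3, 0)
  J1: (5, 3)
  J4: (5, 2)
  J2: (3, 2)
(2) SAFE. One safe sequence: J5, J9, J2, J4, J1.
Key observation: reading the order forward, J5 is the first process whose need (3, 0) meets the free pool (3, 1) exactly on a resource it requests.
Walking it through:
  pool = (3, 1)
  run J5 (needs (3, 0), free (3, 1)); after release of (1, 2) the pool is (4, 3)
  run J9 (needs (4, 1), free (4, 3)); after release of (1, 0) the pool is (5, 3)
  run J2 (needs (3, 2), free (5, 3)); after release of (2, 1) the pool is (7, 4)
  run J4 (needs (5, 2), free (7, 4)); after release of (2, 0) the pool is (9, 4)
  run J1 (needs (5, 3), free (9, 4)); after release of (1, 1) the pool is (10, 5)
(3) Precisely 12 of the possible complete orderings are safe sequences.


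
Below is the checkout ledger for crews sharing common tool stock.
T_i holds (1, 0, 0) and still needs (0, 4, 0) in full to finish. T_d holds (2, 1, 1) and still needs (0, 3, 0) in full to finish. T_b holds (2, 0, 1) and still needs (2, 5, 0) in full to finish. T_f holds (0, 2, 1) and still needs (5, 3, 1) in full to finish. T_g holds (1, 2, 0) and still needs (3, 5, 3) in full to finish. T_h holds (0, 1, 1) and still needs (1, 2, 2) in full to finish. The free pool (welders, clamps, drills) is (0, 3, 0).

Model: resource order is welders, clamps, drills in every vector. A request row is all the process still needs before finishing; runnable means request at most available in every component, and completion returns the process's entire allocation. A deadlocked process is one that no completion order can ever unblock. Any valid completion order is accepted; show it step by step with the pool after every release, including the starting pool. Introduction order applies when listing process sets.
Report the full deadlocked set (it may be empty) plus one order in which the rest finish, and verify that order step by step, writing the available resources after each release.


The deadlocked set is T_b, T_f, T_g and T_h.
Key observation: after T_d, T_i the pool peaks at (3, 4, 1), and each blocked process is short somewhere: T_b on clamps; T_f on welders; T_g on clamps, drills; T_h on drills.
The rest can finish in the order T_d, T_i. Step-by-step check:
  pool = (0, 3, 0)
  T_d: need (0, 3, 0) fits (0, 3, 0); releases (2, 1, 1), pool now (2, 4, 1)
  T_i: need (0, 4, 0) fits (2, 4, 1); releases (1, 0, 0), pool now (3, 4, 1)
The blocked processes can never fit:
  T_b still needs (2, 5, 0) but only (3, 4, 1) is free — short on clamps
  T_f still needs (5, 3, 1) but only (3, 4, 1) is free — short on welders
  T_g still needs (3, 5, 3) but only (3, 4, 1) is free — short on clamps and drills
  T_h still needs (1, 2, 2) but only (3, 4, 1) is free — short on drills


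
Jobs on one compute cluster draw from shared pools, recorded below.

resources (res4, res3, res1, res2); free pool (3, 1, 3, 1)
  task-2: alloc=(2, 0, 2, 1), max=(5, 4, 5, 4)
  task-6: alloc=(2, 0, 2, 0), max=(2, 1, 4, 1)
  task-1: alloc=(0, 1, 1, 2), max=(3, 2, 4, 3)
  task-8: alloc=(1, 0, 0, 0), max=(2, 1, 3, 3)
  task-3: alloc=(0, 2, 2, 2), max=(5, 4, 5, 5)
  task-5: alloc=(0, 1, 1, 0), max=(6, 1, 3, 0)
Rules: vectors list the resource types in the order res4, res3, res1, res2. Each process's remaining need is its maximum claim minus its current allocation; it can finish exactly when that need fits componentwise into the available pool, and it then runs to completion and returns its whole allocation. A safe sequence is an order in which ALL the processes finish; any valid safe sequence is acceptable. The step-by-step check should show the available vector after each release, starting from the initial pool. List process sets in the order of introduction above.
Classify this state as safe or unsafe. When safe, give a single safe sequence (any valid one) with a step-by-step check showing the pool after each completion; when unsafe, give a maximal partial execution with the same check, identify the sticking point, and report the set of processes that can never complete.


The state is SAFE; one workable sequence: task-1, task-6, task-8, task-3, task-5, task-2.
Key observation: the first exact fit in this order is task-1 — it needs (3, 1, 3, 1) with (3, 1, 3, 1) free, meeting a requested resource to the last unit.
Check, step by step:
  pool = (3, 1, 3, 1)
  task-1: need (3, 1, 3, 1) fits (3, 1, 3, 1); releases (0, 1, 1, 2), pool now (3, 2, 4, 3)
  task-6: need (0, 1, 2, 1) fits (3, 2, 4, 3); releases (2, 0, 2, 0), pool now (5, 2, 6, 3)
  task-8: need (1, 1, 3, 3) fits (5, 2, 6, 3); releases (1, 0, 0, 0), pool now (6, 2, 6, 3)
  task-3: need (5, 2, 3, 3) fits (6, 2, 6, 3); releases (0, 2, 2, 2), pool now (6, 4, 8, 5)
  task-5: need (6, 0, 2, 0) fits (6, 4, 8, 5); releases (0, 1, 1, 0), pool now (6, 5, 9, 5)
  task-2: need (3, 4, 3, 3) fits (6, 5, 9, 5); releases (2, 0, 2, 1), pool now (8, 5, 11, 6)


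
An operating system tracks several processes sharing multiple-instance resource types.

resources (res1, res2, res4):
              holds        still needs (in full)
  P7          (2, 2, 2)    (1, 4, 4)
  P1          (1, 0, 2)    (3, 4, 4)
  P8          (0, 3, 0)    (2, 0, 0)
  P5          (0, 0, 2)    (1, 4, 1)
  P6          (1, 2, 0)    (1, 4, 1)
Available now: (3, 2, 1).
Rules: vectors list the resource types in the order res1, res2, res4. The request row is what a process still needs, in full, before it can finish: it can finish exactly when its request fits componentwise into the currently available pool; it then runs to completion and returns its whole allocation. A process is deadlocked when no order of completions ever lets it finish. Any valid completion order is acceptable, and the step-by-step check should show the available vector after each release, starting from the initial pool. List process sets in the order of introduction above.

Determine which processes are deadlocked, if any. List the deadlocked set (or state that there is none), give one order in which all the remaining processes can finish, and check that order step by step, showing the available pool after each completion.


Deadlocked set: P7 and P1.
Key observation: even finishing P8, P5, P6 leaves just (4, 7, 3) free — too little res4 for any of the remaining processes.
A valid finishing order for the others: P8, P5, P6. Step-by-step check:
  pool = (3, 2, 1)
  run P8 (needs (2, 0, 0), free (3, 2, 1)); after release of (0, 3, 0) the pool is (3, 5, 1)
  run P5 (needs (1, 4, 1), free (3, 5, 1)); after release of (0, 0, 2) the pool is (3, 5, 3)
  run P6 (needs (1, 4, 1), free (3, 5, 3)); after release of (1, 2, 0) the pool is (4, 7, 3)
The stuck group stays short no matter what:
  P7 cannot run: need (1, 4, 4) vs free (4, 7, 3) (insufficient res4)
  P1 cannot run: need (3, 4, 4) vs free (4, 7, 3) (insufficient res4)


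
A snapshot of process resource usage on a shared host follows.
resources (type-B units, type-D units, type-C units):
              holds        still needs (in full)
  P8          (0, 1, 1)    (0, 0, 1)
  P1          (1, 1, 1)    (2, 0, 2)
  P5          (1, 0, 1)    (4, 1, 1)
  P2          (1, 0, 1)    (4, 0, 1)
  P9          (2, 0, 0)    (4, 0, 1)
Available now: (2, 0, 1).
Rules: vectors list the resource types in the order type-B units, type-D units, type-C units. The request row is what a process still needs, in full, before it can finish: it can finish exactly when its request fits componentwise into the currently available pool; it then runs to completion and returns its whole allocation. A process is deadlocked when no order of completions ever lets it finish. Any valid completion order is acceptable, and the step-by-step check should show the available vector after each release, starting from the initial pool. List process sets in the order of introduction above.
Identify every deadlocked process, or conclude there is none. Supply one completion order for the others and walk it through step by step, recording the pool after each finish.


The deadlocked set is P5, P2 and P9.
Key observation: no order helps: past P8, P1, the free pool tops out at (3, 2, 3), below what each blocked process needs in type-B units.
The rest can finish in the order P8, P1. Verifying each step:
  pool = (2, 0, 1)
  P8: need (0, 0, 1) fits (2, 0, 1); releases (0, 1, 1), pool now (2, 1, 2)
  P1: need (2, 0, 2) fits (2, 1, 2); releases (1, 1, 1), pool now (3, 2, 3)
The blocked processes can never fit:
  P5 still needs (4, 1, 1) but only (3, 2, 3) is free — short on type-B units
  P2 still needs (4, 0, 1) but only (3, 2, 3) is free — short on type-B units
  P9 still needs (4, 0, 1) but only (3, 2, 3) is free — short on type-B units


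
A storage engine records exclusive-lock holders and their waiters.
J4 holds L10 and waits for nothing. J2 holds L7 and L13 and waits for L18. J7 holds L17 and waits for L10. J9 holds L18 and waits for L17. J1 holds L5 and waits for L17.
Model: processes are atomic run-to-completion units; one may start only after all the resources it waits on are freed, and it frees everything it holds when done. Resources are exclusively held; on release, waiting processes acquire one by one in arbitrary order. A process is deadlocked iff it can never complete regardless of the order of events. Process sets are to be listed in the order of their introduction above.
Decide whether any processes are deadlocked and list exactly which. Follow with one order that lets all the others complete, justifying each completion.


Nothing here is deadlocked.
Key observation: all waits point, directly or indirectly, at processes that can finish, so nothing is permanently blocked.
A valid finishing order for the others: J4, J7, J9, J1, J2.
Verifying each step:
  run J4 (it waits on nothing); releases L10
  J7 waits on L10 — all released -> runs and releases L17
  J9 waits on L17 — all released -> runs and releases L18
  J1 waits on L17 — all released -> runs and releases L5
  J2 waits on L18 — all released -> runs and releases L7 and L13


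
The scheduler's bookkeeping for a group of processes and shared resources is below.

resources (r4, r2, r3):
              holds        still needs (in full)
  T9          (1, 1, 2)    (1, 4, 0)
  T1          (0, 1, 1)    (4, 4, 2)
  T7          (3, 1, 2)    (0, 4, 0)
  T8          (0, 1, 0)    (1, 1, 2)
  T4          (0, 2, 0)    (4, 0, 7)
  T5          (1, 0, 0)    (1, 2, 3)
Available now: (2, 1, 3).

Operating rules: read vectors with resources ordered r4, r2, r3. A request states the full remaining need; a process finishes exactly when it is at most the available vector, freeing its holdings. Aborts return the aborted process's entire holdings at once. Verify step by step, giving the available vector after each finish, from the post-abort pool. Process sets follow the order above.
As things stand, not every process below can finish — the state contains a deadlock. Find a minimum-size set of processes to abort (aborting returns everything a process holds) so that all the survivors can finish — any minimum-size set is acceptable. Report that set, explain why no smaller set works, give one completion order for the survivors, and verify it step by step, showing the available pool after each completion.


The answer: abort T4.
Key observation: the deadlocked T9 becomes finishable only because T4 released (0, 2, 0); it completes at step 2 below.
No smaller set exists: with zero aborts the deadlock remains.
The survivors complete as T8, T9, T5, T1, T7. Check, step by step (starting from the post-abort pool):
  pool = (2, 3, 3)
  run T8 (needs (1, 1, 2), free (2, 3, 3)); after release of (0, 1, 0) the pool is (2, 4, 3)
  run T9 (needs (1, 4, 0), free (2, 4, 3)); after release of (1, 1, 2) the pool is (3, 5, 5)
  run T5 (needs (1, 2, 3), free (3, 5, 5)); after release of (1, 0, 0) the pool is (4, 5, 5)
  run T1 (needs (4, 4, 2), free (4, 5, 5)); after release of (0, 1, 1) the pool is (4, 6, 6)
  run T7 (needs (0, 4, 0), free (4, 6, 6)); after release of (3, 1, 2) the pool is (7, 7, 8)


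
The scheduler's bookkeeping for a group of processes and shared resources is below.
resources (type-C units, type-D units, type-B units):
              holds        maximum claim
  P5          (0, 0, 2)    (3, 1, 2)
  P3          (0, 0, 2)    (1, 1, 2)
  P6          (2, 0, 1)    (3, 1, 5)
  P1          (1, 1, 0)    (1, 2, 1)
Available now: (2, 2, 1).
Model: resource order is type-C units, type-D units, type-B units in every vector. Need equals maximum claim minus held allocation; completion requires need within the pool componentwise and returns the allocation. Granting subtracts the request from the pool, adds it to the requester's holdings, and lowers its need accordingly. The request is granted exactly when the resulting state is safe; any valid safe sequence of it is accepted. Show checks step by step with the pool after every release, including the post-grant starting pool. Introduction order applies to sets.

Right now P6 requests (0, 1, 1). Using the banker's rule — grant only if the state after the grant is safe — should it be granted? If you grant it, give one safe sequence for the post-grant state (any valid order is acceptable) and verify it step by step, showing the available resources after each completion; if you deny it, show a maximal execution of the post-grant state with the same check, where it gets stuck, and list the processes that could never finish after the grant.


GRANT — the state after the grant stays safe, e.g. via P3, P1, P5, P6.
Key observation: post-grant, (2, 1, 0) remains, and an order beginning with P3 completes everyone.
Verifying the post-grant state step by step:
  pool = (2, 1, 0)
  run P3 (needs (1, 1, 0), free (2, 1, 0)); after release of (0, 0, 2) the pool is (2, 1, 2)
  run P1 (needs (0, 1, 1), free (2, 1, 2)); after release of (1, 1, 0) the pool is (3, 2, 2)
  run P5 (needs (3, 1, 0), free (3, 2, 2)); after release of (0, 0, 2) the pool is (3, 2, 4)
  run P6 (needs (1, 0, 3), free (3, 2, 4)); after release of (2, 1, 2) the pool is (5, 3, 6)


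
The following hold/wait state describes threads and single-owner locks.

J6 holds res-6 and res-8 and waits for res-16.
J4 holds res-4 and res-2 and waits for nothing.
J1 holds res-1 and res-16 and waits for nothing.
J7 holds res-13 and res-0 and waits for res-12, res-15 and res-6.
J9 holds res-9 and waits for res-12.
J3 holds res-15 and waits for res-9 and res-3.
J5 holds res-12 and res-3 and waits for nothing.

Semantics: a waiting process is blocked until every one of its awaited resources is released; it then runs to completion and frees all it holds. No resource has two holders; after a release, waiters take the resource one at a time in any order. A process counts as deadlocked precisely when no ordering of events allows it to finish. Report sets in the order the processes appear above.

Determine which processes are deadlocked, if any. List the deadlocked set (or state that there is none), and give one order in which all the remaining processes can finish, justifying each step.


The deadlocked set is empty.
Key observation: the wait graph is acyclic; completion cascades from the unblocked processes through everyone else.
One completion order for the rest: J5, J1, J9, J6, J3, J4, J7.
Walking it through:
  run J5 (it waits on nothing); releases res-12 and res-3
  run J1 (it waits on nothing); releases res-1 and res-16
  J9: everything it awaited (res-12) is free; runs, freeing res-9
  J6: everything it awaited (res-16) is free; runs, freeing res-6 and res-8
  J3: everything it awaited (res-9 and res-3) is free; runs, freeing res-15
  run J4 (it waits on nothing); releases res-4 and res-2
  J7: everything it awaited (res-12, res-15 and res-6) is free; runs, freeing res-13 and res-0


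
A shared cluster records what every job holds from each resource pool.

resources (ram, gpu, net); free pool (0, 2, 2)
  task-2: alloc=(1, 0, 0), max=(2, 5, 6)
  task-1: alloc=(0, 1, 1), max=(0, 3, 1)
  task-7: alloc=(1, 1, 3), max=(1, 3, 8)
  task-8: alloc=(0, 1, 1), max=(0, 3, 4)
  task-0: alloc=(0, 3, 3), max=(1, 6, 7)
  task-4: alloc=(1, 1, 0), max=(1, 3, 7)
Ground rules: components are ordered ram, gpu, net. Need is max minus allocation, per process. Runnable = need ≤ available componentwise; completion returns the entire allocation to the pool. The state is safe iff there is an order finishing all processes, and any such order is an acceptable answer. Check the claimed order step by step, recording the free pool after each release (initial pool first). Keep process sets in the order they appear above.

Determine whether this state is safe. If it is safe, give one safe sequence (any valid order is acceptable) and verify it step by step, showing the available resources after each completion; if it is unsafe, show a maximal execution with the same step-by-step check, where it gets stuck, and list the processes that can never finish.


UNSAFE.
Key observation: after task-1, task-8 the pool peaks at (0, 4, 4), and each blocked process is short somewhere: task-2 on ram, gpu, net; task-7 on net; task-0 on ram; task-4 on net.
A maximal execution: task-1, task-8 — then nothing else fits. Step-by-step check:
  pool = (0, 2, 2)
  task-1 needs (0, 2, 0) <= (0, 2, 2) -> finishes; pool += (0, 1, 1) = (0, 3, 3)
  task-8 needs (0, 2, 3) <= (0, 3, 3) -> finishes; pool += (0, 1, 1) = (0, 4, 4)
  blocked: task-2 wants (1, 5, 6), pool (0, 4, 4) — not enough ram, gpu and net
  blocked: task-7 wants (0, 2, 5), pool (0, 4, 4) — not enough net
  blocked: task-0 wants (1, 3, 4), pool (0, 4, 4) — not enough ram
  blocked: task-4 wants (0, 2, 7), pool (0, 4, 4) — not enough net
Never able to finish: task-2, task-7, task-0 and task-4.


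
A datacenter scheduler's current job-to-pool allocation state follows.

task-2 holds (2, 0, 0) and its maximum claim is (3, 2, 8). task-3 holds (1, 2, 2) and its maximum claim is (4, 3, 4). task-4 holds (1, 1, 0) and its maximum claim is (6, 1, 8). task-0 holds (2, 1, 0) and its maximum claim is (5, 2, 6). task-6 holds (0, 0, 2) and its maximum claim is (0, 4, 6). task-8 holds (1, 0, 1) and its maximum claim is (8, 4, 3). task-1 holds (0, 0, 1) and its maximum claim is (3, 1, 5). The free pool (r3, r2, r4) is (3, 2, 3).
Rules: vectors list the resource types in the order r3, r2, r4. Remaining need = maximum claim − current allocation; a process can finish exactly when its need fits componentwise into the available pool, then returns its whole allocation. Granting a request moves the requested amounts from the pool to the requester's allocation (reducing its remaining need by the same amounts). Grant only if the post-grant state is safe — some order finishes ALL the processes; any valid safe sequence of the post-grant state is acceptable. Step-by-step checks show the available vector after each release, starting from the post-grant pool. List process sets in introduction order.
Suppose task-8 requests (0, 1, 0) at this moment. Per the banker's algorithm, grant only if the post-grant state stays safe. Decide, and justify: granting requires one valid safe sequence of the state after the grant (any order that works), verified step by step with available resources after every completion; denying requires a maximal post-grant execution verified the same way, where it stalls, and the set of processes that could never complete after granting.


GRANT — the state after the grant stays safe, e.g. via task-3, task-1, task-0, task-6, task-2, task-8, task-4.
Key observation: after the grant the pool drops to (3, 1, 3), which still lets task-3 finish first and unwind the rest.
Step-by-step check of the post-grant state:
  pool = (3, 1, 3)
  task-3 needs (3, 1, 2) <= (3, 1, 3) -> finishes; pool += (1, 2, 2) = (4, 3, 5)
  task-1 needs (3, 1, 4) <= (4, 3, 5) -> finishes; pool += (0, 0, 1) = (4, 3, 6)
  task-0 needs (3, 1, 6) <= (4, 3, 6) -> finishes; pool += (2, 1, 0) = (6, 4, 6)
  task-6 needs (0, 4, 4) <= (6, 4, 6) -> finishes; pool += (0, 0, 2) = (6, 4, 8)
  task-2 needs (1, 2, 8) <= (6, 4, 8) -> finishes; pool += (2, 0, 0) = (8, 4, 8)
  task-8 needs (7, 3, 2) <= (8, 4, 8) -> finishes; pool += (1, 1, 1) = (9, 5, 9)
  task-4 needs (5, 0, 8) <= (9, 5, 9) -> finishes; pool += (1, 1, 0) = (10, 6, 9)


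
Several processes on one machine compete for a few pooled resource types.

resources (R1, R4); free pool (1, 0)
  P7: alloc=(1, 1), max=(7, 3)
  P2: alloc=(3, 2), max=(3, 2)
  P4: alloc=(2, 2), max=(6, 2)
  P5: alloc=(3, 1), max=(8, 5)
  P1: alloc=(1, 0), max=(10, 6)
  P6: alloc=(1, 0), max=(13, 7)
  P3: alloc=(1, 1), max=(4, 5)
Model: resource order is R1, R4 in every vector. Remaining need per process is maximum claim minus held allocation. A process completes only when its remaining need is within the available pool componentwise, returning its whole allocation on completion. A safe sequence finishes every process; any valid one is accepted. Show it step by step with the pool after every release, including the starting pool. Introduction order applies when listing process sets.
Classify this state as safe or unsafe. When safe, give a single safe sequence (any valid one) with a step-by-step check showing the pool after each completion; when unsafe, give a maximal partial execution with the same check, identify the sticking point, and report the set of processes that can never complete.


SAFE, for example via the order P2, P4, P3, P7, P5, P1, P6.
Key observation: the first exact fit in this order is P4 — it needs (4, 0) with (4, 2) free, meeting a requested resource to the last unit.
Walking it through:
  pool = (1, 0)
  P2: need (0, 0) fits (1, 0); releases (3, 2), pool now (4, 2)
  P4: need (4, 0) fits (4, 2); releases (2, 2), pool now (6, 4)
  P3: need (3, 4) fits (6, 4); releases (1, 1), pool now (7, 5)
  P7: need (6, 2) fits (7, 5); releases (1, 1), pool now (8, 6)
  P5: need (5, 4) fits (8, 6); releases (3, 1), pool now (11, 7)
  P1: need (9, 6) fits (11, 7); releases (1, 0), pool now (12, 7)
  P6: need (12, 7) fits (12, 7); releases (1, 0), pool now (13, 7)


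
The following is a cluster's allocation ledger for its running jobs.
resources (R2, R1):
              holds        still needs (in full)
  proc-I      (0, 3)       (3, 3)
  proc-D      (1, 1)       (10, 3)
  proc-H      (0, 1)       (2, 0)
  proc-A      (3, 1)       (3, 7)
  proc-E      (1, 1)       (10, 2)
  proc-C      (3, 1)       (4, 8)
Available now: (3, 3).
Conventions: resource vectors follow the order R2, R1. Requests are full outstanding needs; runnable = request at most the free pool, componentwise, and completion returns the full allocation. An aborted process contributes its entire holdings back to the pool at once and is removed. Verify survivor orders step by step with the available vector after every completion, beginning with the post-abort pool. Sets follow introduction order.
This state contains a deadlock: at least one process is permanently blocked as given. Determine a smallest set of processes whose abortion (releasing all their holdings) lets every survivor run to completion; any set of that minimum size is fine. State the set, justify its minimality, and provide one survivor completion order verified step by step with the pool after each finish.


The answer: abort proc-D.
Key observation: aborting proc-D returns (1, 1), and proc-E — hopeless before — runs at step 5 with the returned capacity in the pool.
Why nothing smaller works: aborting no one leaves the state deadlocked as given.
The survivors complete as proc-H, proc-I, proc-C, proc-A, proc-E. Verifying each step (starting from the post-abort pool):
  pool = (4, 4)
  proc-H needs (2, 0) <= (4, 4) -> finishes; pool += (0, 1) = (4, 5)
  proc-I needs (3, 3) <= (4, 5) -> finishes; pool += (0, 3) = (4, 8)
  proc-C needs (4, 8) <= (4, 8) -> finishes; pool += (3, 1) = (7, 9)
  proc-A needs (3, 7) <= (7, 9) -> finishes; pool += (3, 1) = (10, 10)
  proc-E needs (10, 2) <= (10, 10) -> finishes; pool += (1, 1) = (11, 11)


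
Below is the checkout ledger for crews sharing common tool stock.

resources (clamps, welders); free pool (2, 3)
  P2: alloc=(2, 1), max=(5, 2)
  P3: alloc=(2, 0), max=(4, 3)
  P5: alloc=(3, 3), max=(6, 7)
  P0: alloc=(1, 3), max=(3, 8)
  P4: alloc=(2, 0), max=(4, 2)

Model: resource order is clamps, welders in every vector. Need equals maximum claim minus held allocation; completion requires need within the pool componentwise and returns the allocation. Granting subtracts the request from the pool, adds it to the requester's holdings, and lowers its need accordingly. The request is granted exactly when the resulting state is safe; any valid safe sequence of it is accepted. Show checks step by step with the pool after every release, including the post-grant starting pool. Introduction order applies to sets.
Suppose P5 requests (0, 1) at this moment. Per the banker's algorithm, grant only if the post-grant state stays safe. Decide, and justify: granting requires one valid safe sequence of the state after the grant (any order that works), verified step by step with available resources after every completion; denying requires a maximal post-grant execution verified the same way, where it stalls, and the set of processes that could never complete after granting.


GRANT. The post-grant state is safe; one safe sequence: P4, P2, P3, P5, P0.
Key observation: post-grant, (2, 2) remains, and an order beginning with P4 completes everyone.
Verifying the post-grant state step by step:
  pool = (2, 2)
  P4 needs (2, 2) <= (2, 2) -> finishes; pool += (2, 0) = (4, 2)
  P2 needs (3, 1) <= (4, 2) -> finishes; pool += (2, 1) = (6, 3)
  P3 needs (2, 3) <= (6, 3) -> finishes; pool += (2, 0) = (8, 3)
  P5 needs (3, 3) <= (8, 3) -> finishes; pool += (3, 4) = (11, 7)
  P0 needs (2, 5) <= (11, 7) -> finishes; pool += (1, 3) = (12, 10)


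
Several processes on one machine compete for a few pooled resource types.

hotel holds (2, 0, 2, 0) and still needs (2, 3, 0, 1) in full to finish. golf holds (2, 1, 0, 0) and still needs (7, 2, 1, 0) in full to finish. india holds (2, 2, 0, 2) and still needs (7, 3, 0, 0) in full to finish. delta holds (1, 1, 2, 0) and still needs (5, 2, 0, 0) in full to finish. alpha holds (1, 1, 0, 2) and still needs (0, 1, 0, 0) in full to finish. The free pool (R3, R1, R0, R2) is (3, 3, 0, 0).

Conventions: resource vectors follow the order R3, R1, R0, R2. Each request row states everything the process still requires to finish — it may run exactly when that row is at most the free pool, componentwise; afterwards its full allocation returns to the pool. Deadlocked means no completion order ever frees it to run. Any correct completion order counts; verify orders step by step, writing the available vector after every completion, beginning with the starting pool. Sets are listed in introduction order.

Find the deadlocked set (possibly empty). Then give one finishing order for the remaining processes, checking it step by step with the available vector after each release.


No process is deadlocked.
Key observation: no deadlock: alpha fits now, and the freed resources carry the rest through.
The rest can finish in the order alpha, hotel, delta, golf, india. Check, step by step:
  pool = (3, 3, 0, 0)
  alpha: need (0, 1, 0, 0) fits (3, 3, 0, 0); releases (1, 1, 0, 2), pool now (4, 4, 0, 2)
  hotel: need (2, 3, 0, 1) fits (4, 4, 0, 2); releases (2, 0, 2, 0), pool now (6, 4, 2, 2)
  delta: need (5, 2, 0, 0) fits (6, 4, 2, 2); releases (1, 1, 2, 0), pool now (7, 5, 4, 2)
  golf: need (7, 2, 1, 0) fits (7, 5, 4, 2); releases (2, 1, 0, 0), pool now (9, 6, 4, 2)
  india: need (7, 3, 0, 0) fits (9, 6, 4, 2); releases (2, 2, 0, 2), pool now (11, 8, 4, 4)


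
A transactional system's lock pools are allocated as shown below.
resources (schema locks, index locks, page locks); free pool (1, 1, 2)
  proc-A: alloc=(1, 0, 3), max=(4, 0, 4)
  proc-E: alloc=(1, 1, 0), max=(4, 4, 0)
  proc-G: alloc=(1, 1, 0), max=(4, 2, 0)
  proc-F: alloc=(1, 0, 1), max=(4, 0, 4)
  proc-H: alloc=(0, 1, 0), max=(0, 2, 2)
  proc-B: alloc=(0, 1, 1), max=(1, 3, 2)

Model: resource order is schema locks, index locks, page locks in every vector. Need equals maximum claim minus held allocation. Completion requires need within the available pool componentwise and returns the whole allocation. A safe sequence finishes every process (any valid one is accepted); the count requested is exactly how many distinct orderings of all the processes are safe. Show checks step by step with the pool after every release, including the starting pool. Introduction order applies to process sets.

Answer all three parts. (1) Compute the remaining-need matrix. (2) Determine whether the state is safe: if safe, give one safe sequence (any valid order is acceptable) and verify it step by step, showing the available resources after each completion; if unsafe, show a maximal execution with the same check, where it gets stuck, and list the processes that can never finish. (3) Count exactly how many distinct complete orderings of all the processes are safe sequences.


(1) Outstanding need per process (order schema locks, index locks, page locks):
  proc-A: (3, 0, 1)
  proc-E: (3, 3, 0)
  proc-G: (3, 1, 0)
  proc-F: (3, 0, 3)
  proc-H: (0, 1, 2)
  proc-B: (1, 2, 1)
(2) UNSAFE — no complete ordering exists.
Key observation: no order helps: past proc-H, proc-B, the free pool tops out at (1, 3, 3), below what each blocked process needs in schema locks.
A maximal execution: proc-H, proc-B — then nothing else fits. Step-by-step check:
  pool = (1, 1, 2)
  proc-H needs (0, 1, 2) <= (1, 1, 2) -> finishes; pool += (0, 1, 0) = (1, 2, 2)
  proc-B needs (1, 2, 1) <= (1, 2, 2) -> finishes; pool += (0, 1, 1) = (1, 3, 3)
  blocked: proc-A wants (3, 0, 1), pool (1, 3, 3) — not enough schema locks
  blocked: proc-E wants (3, 3, 0), pool (1, 3, 3) — not enough schema locks
  blocked: proc-G wants (3, 1, 0), pool (1, 3, 3) — not enough schema locks
  blocked: proc-F wants (3, 0, 3), pool (1, 3, 3) — not enough schema locks
Processes that can never finish: proc-A, proc-E, proc-G and proc-F.
(3) Exactly 0 of the possible complete orderings are safe sequences.
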